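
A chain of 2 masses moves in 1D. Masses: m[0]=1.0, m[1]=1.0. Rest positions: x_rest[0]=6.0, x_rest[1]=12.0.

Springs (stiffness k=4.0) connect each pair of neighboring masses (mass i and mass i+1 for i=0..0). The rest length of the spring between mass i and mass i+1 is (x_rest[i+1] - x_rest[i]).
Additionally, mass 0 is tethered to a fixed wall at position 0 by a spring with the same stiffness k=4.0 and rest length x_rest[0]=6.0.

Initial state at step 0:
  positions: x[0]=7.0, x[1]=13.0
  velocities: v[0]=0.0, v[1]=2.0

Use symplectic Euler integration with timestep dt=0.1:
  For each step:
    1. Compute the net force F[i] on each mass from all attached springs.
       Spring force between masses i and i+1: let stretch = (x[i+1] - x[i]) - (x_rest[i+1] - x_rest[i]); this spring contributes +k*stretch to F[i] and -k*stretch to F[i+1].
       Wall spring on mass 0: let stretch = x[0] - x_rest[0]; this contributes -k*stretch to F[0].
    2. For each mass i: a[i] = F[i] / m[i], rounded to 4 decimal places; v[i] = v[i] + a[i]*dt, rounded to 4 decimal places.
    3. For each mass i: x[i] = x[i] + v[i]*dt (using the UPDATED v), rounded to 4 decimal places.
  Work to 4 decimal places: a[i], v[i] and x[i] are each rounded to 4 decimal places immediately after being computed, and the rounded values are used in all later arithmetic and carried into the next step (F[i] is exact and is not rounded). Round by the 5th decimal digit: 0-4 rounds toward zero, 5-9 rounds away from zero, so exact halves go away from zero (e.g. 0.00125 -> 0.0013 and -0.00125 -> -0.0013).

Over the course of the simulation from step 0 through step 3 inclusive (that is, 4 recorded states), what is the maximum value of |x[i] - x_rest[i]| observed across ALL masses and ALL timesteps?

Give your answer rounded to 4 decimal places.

Answer: 1.5608

Derivation:
Step 0: x=[7.0000 13.0000] v=[0.0000 2.0000]
Step 1: x=[6.9600 13.2000] v=[-0.4000 2.0000]
Step 2: x=[6.8912 13.3904] v=[-0.6880 1.9040]
Step 3: x=[6.8067 13.5608] v=[-0.8448 1.7043]
Max displacement = 1.5608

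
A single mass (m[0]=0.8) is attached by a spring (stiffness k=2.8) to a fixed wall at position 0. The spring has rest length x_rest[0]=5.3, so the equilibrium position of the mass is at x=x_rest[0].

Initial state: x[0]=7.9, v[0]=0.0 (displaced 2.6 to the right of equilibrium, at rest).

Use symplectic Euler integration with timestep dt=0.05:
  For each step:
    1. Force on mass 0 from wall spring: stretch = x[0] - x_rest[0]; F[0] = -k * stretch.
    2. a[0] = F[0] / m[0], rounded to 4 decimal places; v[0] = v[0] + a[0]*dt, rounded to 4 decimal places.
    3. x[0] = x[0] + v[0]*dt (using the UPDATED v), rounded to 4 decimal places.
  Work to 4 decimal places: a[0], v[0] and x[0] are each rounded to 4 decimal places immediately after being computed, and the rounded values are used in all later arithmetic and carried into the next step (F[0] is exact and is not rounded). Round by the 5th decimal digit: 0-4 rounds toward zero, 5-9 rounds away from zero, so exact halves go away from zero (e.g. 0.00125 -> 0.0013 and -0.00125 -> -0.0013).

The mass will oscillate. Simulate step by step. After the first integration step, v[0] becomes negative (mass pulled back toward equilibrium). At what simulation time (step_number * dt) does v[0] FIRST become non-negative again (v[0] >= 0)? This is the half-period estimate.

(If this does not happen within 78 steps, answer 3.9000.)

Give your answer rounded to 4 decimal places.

Step 0: x=[7.9000] v=[0.0000]
Step 1: x=[7.8773] v=[-0.4550]
Step 2: x=[7.8320] v=[-0.9060]
Step 3: x=[7.7645] v=[-1.3491]
Step 4: x=[7.6755] v=[-1.7804]
Step 5: x=[7.5657] v=[-2.1961]
Step 6: x=[7.4361] v=[-2.5926]
Step 7: x=[7.2878] v=[-2.9664]
Step 8: x=[7.1221] v=[-3.3143]
Step 9: x=[6.9404] v=[-3.6332]
Step 10: x=[6.7444] v=[-3.9203]
Step 11: x=[6.5357] v=[-4.1731]
Step 12: x=[6.3162] v=[-4.3894]
Step 13: x=[6.0878] v=[-4.5672]
Step 14: x=[5.8525] v=[-4.7051]
Step 15: x=[5.6124] v=[-4.8018]
Step 16: x=[5.3696] v=[-4.8565]
Step 17: x=[5.1262] v=[-4.8687]
Step 18: x=[4.8843] v=[-4.8383]
Step 19: x=[4.6460] v=[-4.7656]
Step 20: x=[4.4134] v=[-4.6512]
Step 21: x=[4.1886] v=[-4.4960]
Step 22: x=[3.9735] v=[-4.3015]
Step 23: x=[3.7700] v=[-4.0694]
Step 24: x=[3.5799] v=[-3.8017]
Step 25: x=[3.4049] v=[-3.5007]
Step 26: x=[3.2464] v=[-3.1691]
Step 27: x=[3.1059] v=[-2.8097]
Step 28: x=[2.9846] v=[-2.4257]
Step 29: x=[2.8836] v=[-2.0205]
Step 30: x=[2.8037] v=[-1.5976]
Step 31: x=[2.7457] v=[-1.1607]
Step 32: x=[2.7100] v=[-0.7137]
Step 33: x=[2.6970] v=[-0.2605]
Step 34: x=[2.7068] v=[0.1950]
First v>=0 after going negative at step 34, time=1.7000

Answer: 1.7000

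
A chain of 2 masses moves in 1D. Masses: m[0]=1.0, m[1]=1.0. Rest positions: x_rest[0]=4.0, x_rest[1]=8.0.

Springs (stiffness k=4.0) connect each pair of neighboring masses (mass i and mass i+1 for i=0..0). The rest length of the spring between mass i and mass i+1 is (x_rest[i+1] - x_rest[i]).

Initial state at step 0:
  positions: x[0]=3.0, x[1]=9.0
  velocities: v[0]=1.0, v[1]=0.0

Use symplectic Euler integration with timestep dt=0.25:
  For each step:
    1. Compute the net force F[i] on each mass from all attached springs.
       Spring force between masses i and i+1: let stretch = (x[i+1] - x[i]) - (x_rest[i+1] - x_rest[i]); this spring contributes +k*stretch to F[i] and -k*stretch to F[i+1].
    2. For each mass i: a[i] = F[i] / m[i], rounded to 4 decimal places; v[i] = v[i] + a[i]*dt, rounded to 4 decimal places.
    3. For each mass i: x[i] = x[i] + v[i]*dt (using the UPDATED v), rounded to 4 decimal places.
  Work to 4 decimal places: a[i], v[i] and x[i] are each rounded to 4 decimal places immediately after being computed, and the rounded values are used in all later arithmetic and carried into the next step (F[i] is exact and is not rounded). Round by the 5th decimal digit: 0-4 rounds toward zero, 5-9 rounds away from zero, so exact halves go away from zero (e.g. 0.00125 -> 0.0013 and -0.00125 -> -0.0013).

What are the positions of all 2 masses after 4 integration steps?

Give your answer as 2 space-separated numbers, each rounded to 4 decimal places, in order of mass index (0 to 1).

Answer: 5.6094 7.3907

Derivation:
Step 0: x=[3.0000 9.0000] v=[1.0000 0.0000]
Step 1: x=[3.7500 8.5000] v=[3.0000 -2.0000]
Step 2: x=[4.6875 7.8125] v=[3.7500 -2.7500]
Step 3: x=[5.4063 7.3438] v=[2.8750 -1.8750]
Step 4: x=[5.6094 7.3907] v=[0.8125 0.1875]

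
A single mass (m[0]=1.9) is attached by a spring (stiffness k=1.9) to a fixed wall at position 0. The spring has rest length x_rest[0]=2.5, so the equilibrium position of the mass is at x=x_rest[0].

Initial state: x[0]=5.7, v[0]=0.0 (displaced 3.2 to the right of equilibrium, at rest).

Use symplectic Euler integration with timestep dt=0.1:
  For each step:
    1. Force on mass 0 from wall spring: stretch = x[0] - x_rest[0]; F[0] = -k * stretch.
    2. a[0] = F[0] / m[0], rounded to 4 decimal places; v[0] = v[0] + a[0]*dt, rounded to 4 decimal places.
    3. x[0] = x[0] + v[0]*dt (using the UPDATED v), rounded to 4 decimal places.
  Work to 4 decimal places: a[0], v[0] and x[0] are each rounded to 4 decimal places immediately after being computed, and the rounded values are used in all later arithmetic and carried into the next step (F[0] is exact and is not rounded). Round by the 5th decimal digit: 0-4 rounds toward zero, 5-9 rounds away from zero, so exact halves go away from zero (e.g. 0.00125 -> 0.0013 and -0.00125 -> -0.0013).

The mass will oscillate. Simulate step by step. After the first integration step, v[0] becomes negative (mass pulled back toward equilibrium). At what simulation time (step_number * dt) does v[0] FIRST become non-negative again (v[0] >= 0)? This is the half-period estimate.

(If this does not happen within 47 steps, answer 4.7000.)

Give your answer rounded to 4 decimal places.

Step 0: x=[5.7000] v=[0.0000]
Step 1: x=[5.6680] v=[-0.3200]
Step 2: x=[5.6043] v=[-0.6368]
Step 3: x=[5.5096] v=[-0.9472]
Step 4: x=[5.3848] v=[-1.2482]
Step 5: x=[5.2311] v=[-1.5367]
Step 6: x=[5.0501] v=[-1.8098]
Step 7: x=[4.8436] v=[-2.0648]
Step 8: x=[4.6137] v=[-2.2992]
Step 9: x=[4.3626] v=[-2.5106]
Step 10: x=[4.0929] v=[-2.6969]
Step 11: x=[3.8073] v=[-2.8562]
Step 12: x=[3.5086] v=[-2.9869]
Step 13: x=[3.1998] v=[-3.0878]
Step 14: x=[2.8840] v=[-3.1578]
Step 15: x=[2.5644] v=[-3.1962]
Step 16: x=[2.2441] v=[-3.2026]
Step 17: x=[1.9264] v=[-3.1770]
Step 18: x=[1.6144] v=[-3.1196]
Step 19: x=[1.3113] v=[-3.0310]
Step 20: x=[1.0201] v=[-2.9121]
Step 21: x=[0.7437] v=[-2.7641]
Step 22: x=[0.4849] v=[-2.5885]
Step 23: x=[0.2462] v=[-2.3870]
Step 24: x=[0.0300] v=[-2.1616]
Step 25: x=[-0.1615] v=[-1.9146]
Step 26: x=[-0.3264] v=[-1.6485]
Step 27: x=[-0.4630] v=[-1.3659]
Step 28: x=[-0.5700] v=[-1.0696]
Step 29: x=[-0.6463] v=[-0.7626]
Step 30: x=[-0.6911] v=[-0.4480]
Step 31: x=[-0.7040] v=[-0.1289]
Step 32: x=[-0.6849] v=[0.1915]
First v>=0 after going negative at step 32, time=3.2000

Answer: 3.2000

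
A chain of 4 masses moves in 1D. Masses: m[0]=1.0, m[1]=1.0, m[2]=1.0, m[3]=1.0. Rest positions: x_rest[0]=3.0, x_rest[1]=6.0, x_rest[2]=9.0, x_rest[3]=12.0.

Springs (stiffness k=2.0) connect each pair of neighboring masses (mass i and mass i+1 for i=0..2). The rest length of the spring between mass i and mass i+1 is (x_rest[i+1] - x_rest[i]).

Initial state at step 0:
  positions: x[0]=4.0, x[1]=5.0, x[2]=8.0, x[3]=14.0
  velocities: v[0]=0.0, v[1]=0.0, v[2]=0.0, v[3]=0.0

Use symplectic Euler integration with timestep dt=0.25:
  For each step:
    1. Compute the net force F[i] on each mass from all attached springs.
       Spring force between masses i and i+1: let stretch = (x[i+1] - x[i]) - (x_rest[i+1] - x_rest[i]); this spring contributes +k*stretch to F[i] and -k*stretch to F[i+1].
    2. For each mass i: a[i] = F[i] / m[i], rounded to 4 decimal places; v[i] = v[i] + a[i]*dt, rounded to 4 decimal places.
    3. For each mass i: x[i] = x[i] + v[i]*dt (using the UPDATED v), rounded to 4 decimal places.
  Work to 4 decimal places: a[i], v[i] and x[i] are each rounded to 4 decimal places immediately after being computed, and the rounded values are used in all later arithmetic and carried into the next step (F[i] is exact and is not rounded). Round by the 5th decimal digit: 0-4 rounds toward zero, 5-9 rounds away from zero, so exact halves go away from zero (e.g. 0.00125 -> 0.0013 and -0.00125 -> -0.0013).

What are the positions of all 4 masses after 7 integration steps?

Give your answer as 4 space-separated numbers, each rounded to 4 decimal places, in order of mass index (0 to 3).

Step 0: x=[4.0000 5.0000 8.0000 14.0000] v=[0.0000 0.0000 0.0000 0.0000]
Step 1: x=[3.7500 5.2500 8.3750 13.6250] v=[-1.0000 1.0000 1.5000 -1.5000]
Step 2: x=[3.3125 5.7031 9.0156 12.9688] v=[-1.7500 1.8125 2.5625 -2.6250]
Step 3: x=[2.7988 6.2715 9.7363 12.1934] v=[-2.0547 2.2735 2.8829 -3.1016]
Step 4: x=[2.3442 6.8389 10.3311 11.4859] v=[-1.8184 2.2696 2.3791 -2.8302]
Step 5: x=[2.0764 7.2810 10.6337 11.0090] v=[-1.0711 1.7684 1.2104 -1.9076]
Step 6: x=[2.0842 7.4916 10.5641 10.8602] v=[0.0312 0.8425 -0.2783 -0.5953]
Step 7: x=[2.3929 7.4104 10.1475 11.0494] v=[1.2349 -0.3250 -1.6665 0.7567]

Answer: 2.3929 7.4104 10.1475 11.0494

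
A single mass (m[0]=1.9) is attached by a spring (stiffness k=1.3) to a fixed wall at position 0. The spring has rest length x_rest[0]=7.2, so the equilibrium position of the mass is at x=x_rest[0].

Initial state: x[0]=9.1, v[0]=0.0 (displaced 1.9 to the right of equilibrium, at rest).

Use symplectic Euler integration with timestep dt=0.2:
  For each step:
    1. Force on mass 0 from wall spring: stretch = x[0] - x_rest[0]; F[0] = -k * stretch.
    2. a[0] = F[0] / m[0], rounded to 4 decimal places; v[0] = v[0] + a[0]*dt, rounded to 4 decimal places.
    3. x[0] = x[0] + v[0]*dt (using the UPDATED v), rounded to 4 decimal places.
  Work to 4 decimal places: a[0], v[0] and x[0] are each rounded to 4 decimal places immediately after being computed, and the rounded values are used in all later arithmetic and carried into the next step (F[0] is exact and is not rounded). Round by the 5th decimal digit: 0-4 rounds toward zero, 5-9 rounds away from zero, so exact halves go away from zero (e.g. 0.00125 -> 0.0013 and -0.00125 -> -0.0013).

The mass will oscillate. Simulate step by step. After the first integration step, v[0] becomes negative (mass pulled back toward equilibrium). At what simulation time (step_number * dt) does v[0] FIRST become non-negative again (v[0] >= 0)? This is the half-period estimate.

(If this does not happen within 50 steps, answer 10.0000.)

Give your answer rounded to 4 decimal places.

Answer: 3.8000

Derivation:
Step 0: x=[9.1000] v=[0.0000]
Step 1: x=[9.0480] v=[-0.2600]
Step 2: x=[8.9454] v=[-0.5129]
Step 3: x=[8.7951] v=[-0.7517]
Step 4: x=[8.6011] v=[-0.9700]
Step 5: x=[8.3688] v=[-1.1617]
Step 6: x=[8.1045] v=[-1.3216]
Step 7: x=[7.8154] v=[-1.4454]
Step 8: x=[7.5095] v=[-1.5296]
Step 9: x=[7.1951] v=[-1.5720]
Step 10: x=[6.8808] v=[-1.5713]
Step 11: x=[6.5753] v=[-1.5276]
Step 12: x=[6.2869] v=[-1.4421]
Step 13: x=[6.0235] v=[-1.3171]
Step 14: x=[5.7923] v=[-1.1561]
Step 15: x=[5.5996] v=[-0.9635]
Step 16: x=[5.4507] v=[-0.7445]
Step 17: x=[5.3497] v=[-0.5051]
Step 18: x=[5.2993] v=[-0.2519]
Step 19: x=[5.3009] v=[0.0082]
First v>=0 after going negative at step 19, time=3.8000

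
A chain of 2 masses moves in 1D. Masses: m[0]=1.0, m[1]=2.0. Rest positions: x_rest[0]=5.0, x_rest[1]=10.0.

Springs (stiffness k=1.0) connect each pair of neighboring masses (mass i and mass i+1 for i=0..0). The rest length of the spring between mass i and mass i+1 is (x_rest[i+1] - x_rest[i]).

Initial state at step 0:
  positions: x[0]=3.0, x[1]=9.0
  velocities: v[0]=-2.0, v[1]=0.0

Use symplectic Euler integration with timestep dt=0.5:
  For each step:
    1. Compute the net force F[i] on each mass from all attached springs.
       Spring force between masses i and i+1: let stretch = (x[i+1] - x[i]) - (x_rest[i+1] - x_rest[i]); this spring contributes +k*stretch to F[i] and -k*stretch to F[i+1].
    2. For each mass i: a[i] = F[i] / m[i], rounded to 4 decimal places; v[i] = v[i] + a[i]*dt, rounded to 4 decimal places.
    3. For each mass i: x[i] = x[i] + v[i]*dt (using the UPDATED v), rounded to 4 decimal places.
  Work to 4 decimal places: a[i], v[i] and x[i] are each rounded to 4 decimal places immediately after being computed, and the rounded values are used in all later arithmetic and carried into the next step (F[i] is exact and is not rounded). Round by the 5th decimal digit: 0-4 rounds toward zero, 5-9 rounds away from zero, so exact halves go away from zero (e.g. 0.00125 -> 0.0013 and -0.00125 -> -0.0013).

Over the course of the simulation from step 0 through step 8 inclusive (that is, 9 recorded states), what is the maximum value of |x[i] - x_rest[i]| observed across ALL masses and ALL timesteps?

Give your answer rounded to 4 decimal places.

Answer: 4.3606

Derivation:
Step 0: x=[3.0000 9.0000] v=[-2.0000 0.0000]
Step 1: x=[2.2500 8.8750] v=[-1.5000 -0.2500]
Step 2: x=[1.9063 8.5469] v=[-0.6875 -0.6563]
Step 3: x=[1.9727 8.0137] v=[0.1328 -1.0665]
Step 4: x=[2.2994 7.3503] v=[0.6533 -1.3268]
Step 5: x=[2.6388 6.6805] v=[0.6788 -1.3396]
Step 6: x=[2.7387 6.1305] v=[0.1997 -1.1000]
Step 7: x=[2.4365 5.7815] v=[-0.6044 -0.6980]
Step 8: x=[1.7206 5.6394] v=[-1.4319 -0.2843]
Max displacement = 4.3606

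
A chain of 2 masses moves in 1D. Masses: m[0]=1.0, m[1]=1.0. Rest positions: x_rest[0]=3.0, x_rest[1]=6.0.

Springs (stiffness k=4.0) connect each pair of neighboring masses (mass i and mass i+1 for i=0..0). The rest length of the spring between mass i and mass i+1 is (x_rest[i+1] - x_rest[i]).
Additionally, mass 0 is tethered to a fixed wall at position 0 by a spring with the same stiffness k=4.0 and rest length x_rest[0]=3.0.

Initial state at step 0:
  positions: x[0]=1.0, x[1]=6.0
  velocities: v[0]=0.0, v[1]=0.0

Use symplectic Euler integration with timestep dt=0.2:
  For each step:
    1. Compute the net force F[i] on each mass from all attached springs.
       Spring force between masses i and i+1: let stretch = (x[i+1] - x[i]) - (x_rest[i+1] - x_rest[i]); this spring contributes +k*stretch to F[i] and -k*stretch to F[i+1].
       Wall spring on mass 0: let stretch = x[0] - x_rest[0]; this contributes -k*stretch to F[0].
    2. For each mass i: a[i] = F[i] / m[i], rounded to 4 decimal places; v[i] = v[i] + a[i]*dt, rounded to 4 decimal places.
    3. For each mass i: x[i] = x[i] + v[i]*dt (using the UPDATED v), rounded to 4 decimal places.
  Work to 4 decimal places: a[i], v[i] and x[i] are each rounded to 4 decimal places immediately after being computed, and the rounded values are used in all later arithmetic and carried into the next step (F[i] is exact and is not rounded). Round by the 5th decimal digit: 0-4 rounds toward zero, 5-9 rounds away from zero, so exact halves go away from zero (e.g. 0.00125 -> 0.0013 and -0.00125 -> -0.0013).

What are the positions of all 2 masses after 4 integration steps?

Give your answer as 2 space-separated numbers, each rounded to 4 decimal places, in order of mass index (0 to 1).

Step 0: x=[1.0000 6.0000] v=[0.0000 0.0000]
Step 1: x=[1.6400 5.6800] v=[3.2000 -1.6000]
Step 2: x=[2.6640 5.1936] v=[5.1200 -2.4320]
Step 3: x=[3.6665 4.7825] v=[5.0125 -2.0557]
Step 4: x=[4.2609 4.6728] v=[2.9721 -0.5485]

Answer: 4.2609 4.6728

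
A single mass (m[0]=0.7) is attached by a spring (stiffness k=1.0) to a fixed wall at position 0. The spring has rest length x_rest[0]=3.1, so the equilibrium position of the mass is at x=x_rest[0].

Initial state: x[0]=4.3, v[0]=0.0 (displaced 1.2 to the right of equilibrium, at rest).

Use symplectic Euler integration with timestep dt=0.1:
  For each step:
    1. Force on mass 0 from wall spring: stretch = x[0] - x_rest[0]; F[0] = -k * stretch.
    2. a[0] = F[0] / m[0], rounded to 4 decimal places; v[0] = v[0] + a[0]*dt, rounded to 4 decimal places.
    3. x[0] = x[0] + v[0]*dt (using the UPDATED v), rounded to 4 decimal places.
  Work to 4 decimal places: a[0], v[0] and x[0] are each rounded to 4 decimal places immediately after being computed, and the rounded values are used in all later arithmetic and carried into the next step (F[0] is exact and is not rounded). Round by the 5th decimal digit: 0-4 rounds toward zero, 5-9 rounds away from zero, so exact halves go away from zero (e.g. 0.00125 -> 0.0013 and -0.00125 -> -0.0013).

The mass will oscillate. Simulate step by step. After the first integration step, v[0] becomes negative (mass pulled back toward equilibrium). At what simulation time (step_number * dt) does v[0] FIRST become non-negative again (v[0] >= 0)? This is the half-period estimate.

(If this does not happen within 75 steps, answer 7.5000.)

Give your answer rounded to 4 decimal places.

Step 0: x=[4.3000] v=[0.0000]
Step 1: x=[4.2829] v=[-0.1714]
Step 2: x=[4.2489] v=[-0.3404]
Step 3: x=[4.1985] v=[-0.5045]
Step 4: x=[4.1324] v=[-0.6614]
Step 5: x=[4.0515] v=[-0.8089]
Step 6: x=[3.9570] v=[-0.9448]
Step 7: x=[3.8503] v=[-1.0672]
Step 8: x=[3.7329] v=[-1.1744]
Step 9: x=[3.6064] v=[-1.2648]
Step 10: x=[3.4727] v=[-1.3371]
Step 11: x=[3.3337] v=[-1.3903]
Step 12: x=[3.1913] v=[-1.4237]
Step 13: x=[3.0476] v=[-1.4367]
Step 14: x=[2.9047] v=[-1.4292]
Step 15: x=[2.7646] v=[-1.4013]
Step 16: x=[2.6293] v=[-1.3534]
Step 17: x=[2.5007] v=[-1.2862]
Step 18: x=[2.3806] v=[-1.2006]
Step 19: x=[2.2708] v=[-1.0978]
Step 20: x=[2.1729] v=[-0.9793]
Step 21: x=[2.0882] v=[-0.8469]
Step 22: x=[2.0180] v=[-0.7024]
Step 23: x=[1.9632] v=[-0.5478]
Step 24: x=[1.9247] v=[-0.3854]
Step 25: x=[1.9030] v=[-0.2175]
Step 26: x=[1.8984] v=[-0.0465]
Step 27: x=[1.9109] v=[0.1252]
First v>=0 after going negative at step 27, time=2.7000

Answer: 2.7000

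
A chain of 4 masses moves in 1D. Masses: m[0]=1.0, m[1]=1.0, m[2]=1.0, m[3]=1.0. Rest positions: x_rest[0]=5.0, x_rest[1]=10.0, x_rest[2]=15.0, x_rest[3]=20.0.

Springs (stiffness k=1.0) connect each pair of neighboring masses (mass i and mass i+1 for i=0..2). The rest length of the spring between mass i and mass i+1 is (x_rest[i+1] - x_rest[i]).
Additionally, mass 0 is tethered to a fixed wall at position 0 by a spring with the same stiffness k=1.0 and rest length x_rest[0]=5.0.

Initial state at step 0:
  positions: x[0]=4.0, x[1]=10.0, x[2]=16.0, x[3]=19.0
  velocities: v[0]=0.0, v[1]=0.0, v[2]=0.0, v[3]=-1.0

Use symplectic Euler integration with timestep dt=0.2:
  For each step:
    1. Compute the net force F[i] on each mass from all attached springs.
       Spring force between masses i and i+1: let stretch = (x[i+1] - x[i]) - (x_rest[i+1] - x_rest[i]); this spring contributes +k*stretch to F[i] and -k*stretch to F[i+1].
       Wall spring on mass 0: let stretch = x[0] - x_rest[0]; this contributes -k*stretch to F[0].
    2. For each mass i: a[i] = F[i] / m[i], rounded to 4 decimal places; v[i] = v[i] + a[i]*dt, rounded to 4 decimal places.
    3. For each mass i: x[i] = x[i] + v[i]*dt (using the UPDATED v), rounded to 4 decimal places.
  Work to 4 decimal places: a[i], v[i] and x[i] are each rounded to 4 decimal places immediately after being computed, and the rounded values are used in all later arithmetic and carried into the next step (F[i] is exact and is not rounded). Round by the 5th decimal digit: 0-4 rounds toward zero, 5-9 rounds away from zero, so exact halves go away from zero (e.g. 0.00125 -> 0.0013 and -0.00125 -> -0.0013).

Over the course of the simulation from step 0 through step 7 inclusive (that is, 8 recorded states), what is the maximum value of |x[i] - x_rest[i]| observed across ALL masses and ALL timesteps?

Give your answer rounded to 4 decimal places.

Answer: 1.3575

Derivation:
Step 0: x=[4.0000 10.0000 16.0000 19.0000] v=[0.0000 0.0000 0.0000 -1.0000]
Step 1: x=[4.0800 10.0000 15.8800 18.8800] v=[0.4000 0.0000 -0.6000 -0.6000]
Step 2: x=[4.2336 9.9984 15.6448 18.8400] v=[0.7680 -0.0080 -1.1760 -0.2000]
Step 3: x=[4.4484 9.9921 15.3116 18.8722] v=[1.0742 -0.0317 -1.6662 0.1610]
Step 4: x=[4.7071 9.9768 14.9080 18.9620] v=[1.2933 -0.0765 -2.0180 0.4489]
Step 5: x=[4.9883 9.9480 14.4693 19.0896] v=[1.4058 -0.1442 -2.1934 0.6381]
Step 6: x=[5.2683 9.9016 14.0346 19.2324] v=[1.4001 -0.2319 -2.1736 0.7140]
Step 7: x=[5.5229 9.8352 13.6425 19.3673] v=[1.2731 -0.3320 -1.9606 0.6744]
Max displacement = 1.3575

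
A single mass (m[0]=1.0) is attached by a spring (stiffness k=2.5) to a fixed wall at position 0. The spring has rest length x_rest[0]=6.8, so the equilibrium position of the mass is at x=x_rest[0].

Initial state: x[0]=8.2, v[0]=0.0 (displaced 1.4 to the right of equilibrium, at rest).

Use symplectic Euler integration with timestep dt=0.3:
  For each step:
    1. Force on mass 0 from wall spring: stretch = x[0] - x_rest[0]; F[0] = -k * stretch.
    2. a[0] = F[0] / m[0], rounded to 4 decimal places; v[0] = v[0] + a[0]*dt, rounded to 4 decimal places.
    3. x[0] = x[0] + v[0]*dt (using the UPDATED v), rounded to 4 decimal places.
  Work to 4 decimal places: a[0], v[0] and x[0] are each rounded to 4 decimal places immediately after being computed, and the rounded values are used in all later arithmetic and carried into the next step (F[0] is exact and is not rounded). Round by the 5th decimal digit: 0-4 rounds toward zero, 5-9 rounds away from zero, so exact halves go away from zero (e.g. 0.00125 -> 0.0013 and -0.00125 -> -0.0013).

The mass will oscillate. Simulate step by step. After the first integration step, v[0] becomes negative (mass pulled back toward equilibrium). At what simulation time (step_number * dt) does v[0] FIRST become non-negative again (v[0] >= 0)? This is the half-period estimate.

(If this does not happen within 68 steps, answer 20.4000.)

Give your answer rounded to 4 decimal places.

Step 0: x=[8.2000] v=[0.0000]
Step 1: x=[7.8850] v=[-1.0500]
Step 2: x=[7.3259] v=[-1.8638]
Step 3: x=[6.6484] v=[-2.2582]
Step 4: x=[6.0051] v=[-2.1445]
Step 5: x=[5.5406] v=[-1.5483]
Step 6: x=[5.3595] v=[-0.6038]
Step 7: x=[5.5025] v=[0.4766]
First v>=0 after going negative at step 7, time=2.1000

Answer: 2.1000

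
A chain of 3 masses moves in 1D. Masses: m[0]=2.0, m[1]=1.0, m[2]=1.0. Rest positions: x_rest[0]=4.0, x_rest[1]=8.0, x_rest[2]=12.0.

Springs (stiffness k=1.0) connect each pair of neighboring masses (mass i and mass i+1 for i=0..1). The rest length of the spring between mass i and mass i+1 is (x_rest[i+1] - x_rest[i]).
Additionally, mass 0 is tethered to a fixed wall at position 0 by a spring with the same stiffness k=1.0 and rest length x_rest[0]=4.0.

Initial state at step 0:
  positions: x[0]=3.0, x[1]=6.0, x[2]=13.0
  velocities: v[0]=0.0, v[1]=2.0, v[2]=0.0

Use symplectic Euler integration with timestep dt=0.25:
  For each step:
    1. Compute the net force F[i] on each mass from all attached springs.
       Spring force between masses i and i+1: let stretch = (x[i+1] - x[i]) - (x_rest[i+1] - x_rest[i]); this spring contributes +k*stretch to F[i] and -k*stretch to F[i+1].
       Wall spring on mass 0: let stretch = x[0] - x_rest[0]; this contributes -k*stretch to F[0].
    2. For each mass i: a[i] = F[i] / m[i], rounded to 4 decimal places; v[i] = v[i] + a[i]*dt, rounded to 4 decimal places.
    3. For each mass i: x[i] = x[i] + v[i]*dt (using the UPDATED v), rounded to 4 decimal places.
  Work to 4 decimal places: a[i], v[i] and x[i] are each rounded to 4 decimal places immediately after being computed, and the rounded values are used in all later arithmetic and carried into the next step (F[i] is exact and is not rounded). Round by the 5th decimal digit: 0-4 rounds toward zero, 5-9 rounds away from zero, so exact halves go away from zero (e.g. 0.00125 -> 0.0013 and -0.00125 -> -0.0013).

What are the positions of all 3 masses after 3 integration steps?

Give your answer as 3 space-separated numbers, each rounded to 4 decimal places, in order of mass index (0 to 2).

Answer: 3.0969 8.5535 12.1265

Derivation:
Step 0: x=[3.0000 6.0000 13.0000] v=[0.0000 2.0000 0.0000]
Step 1: x=[3.0000 6.7500 12.8125] v=[0.0000 3.0000 -0.7500]
Step 2: x=[3.0235 7.6445 12.4961] v=[0.0938 3.5781 -1.2656]
Step 3: x=[3.0969 8.5535 12.1265] v=[0.2935 3.6358 -1.4785]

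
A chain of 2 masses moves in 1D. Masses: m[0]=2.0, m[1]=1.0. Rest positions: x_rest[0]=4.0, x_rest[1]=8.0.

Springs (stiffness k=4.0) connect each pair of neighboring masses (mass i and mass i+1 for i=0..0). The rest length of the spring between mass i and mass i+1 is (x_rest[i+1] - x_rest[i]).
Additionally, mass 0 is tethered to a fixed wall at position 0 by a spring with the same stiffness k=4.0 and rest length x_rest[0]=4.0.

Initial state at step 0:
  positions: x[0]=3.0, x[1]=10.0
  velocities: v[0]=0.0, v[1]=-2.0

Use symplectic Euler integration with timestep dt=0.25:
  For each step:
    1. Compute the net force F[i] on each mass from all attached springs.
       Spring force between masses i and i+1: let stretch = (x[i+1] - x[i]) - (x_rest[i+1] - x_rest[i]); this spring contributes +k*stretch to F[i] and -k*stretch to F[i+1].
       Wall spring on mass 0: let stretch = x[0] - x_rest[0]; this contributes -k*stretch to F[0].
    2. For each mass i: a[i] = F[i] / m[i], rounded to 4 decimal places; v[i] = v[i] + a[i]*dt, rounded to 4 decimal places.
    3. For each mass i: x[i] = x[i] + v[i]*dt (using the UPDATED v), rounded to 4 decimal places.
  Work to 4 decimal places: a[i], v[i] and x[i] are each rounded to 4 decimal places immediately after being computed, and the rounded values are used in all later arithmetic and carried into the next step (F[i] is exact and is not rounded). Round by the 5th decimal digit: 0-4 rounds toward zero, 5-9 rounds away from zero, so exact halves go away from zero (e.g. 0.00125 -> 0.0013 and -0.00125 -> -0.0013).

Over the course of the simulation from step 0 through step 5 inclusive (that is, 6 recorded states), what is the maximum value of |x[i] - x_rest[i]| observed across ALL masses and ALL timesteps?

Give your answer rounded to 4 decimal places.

Step 0: x=[3.0000 10.0000] v=[0.0000 -2.0000]
Step 1: x=[3.5000 8.7500] v=[2.0000 -5.0000]
Step 2: x=[4.2188 7.1875] v=[2.8750 -6.2500]
Step 3: x=[4.7813 5.8828] v=[2.2500 -5.2187]
Step 4: x=[4.8838 5.3028] v=[0.4101 -2.3202]
Step 5: x=[4.4282 5.6180] v=[-1.8223 1.2608]
Max displacement = 2.6972

Answer: 2.6972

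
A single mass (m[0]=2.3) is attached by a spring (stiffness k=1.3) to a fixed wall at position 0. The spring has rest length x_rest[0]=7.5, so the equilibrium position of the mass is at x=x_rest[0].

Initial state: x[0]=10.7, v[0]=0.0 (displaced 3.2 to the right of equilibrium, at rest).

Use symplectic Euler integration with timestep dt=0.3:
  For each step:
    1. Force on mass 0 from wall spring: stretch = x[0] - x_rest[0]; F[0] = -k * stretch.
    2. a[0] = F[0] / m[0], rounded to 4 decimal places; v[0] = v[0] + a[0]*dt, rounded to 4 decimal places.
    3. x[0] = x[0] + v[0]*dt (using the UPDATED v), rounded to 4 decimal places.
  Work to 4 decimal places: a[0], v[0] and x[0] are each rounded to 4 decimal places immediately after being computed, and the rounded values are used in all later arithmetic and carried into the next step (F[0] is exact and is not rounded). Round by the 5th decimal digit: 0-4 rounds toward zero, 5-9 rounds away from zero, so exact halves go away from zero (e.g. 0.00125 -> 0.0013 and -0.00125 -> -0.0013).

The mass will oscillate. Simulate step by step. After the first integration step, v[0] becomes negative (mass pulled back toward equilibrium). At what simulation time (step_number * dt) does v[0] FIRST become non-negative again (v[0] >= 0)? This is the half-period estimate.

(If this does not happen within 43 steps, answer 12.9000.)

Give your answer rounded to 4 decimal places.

Answer: 4.2000

Derivation:
Step 0: x=[10.7000] v=[0.0000]
Step 1: x=[10.5372] v=[-0.5426]
Step 2: x=[10.2199] v=[-1.0576]
Step 3: x=[9.7643] v=[-1.5188]
Step 4: x=[9.1935] v=[-1.9027]
Step 5: x=[8.5365] v=[-2.1899]
Step 6: x=[7.8268] v=[-2.3656]
Step 7: x=[7.1005] v=[-2.4210]
Step 8: x=[6.3945] v=[-2.3533]
Step 9: x=[5.7447] v=[-2.1659]
Step 10: x=[5.1842] v=[-1.8683]
Step 11: x=[4.7415] v=[-1.4756]
Step 12: x=[4.4392] v=[-1.0078]
Step 13: x=[4.2926] v=[-0.4888]
Step 14: x=[4.3091] v=[0.0551]
First v>=0 after going negative at step 14, time=4.2000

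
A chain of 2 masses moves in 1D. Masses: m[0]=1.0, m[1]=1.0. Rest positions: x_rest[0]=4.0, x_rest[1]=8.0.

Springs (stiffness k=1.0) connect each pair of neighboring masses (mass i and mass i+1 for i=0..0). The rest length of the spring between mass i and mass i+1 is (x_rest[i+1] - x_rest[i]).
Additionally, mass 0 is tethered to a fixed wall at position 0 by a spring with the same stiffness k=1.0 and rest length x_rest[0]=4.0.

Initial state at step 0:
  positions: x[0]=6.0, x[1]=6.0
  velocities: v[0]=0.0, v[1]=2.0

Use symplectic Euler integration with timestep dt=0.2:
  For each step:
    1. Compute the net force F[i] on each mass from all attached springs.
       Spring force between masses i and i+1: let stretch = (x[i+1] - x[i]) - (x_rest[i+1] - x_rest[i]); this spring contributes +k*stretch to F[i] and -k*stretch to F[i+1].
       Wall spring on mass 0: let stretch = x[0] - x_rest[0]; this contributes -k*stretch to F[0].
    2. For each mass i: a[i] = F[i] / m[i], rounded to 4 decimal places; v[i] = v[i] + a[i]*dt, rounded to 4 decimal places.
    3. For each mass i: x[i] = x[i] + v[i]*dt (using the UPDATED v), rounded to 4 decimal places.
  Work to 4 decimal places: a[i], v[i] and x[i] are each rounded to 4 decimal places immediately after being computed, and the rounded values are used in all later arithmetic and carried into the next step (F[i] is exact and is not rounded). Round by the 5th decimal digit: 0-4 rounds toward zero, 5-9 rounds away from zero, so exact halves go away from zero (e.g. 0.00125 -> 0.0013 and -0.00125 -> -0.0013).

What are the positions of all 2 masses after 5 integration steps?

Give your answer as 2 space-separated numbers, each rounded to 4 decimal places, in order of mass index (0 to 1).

Step 0: x=[6.0000 6.0000] v=[0.0000 2.0000]
Step 1: x=[5.7600 6.5600] v=[-1.2000 2.8000]
Step 2: x=[5.3216 7.2480] v=[-2.1920 3.4400]
Step 3: x=[4.7474 8.0189] v=[-2.8710 3.8547]
Step 4: x=[4.1142 8.8190] v=[-3.1662 4.0004]
Step 5: x=[3.5046 9.5909] v=[-3.0481 3.8594]

Answer: 3.5046 9.5909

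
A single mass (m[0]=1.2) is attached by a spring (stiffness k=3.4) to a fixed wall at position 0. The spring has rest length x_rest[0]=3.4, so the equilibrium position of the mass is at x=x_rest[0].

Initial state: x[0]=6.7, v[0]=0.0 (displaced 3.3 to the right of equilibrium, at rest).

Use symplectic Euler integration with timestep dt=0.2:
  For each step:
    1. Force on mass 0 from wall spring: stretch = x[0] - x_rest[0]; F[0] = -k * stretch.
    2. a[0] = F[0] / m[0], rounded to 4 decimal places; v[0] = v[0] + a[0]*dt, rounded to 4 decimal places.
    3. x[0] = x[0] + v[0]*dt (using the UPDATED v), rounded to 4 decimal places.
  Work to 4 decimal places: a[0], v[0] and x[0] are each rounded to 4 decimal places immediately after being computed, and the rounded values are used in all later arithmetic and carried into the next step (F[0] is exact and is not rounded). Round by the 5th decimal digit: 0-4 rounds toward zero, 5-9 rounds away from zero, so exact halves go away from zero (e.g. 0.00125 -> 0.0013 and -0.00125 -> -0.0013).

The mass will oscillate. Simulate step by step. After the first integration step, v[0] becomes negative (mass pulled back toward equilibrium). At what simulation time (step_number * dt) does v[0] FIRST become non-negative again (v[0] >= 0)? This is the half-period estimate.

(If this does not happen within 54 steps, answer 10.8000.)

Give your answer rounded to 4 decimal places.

Answer: 2.0000

Derivation:
Step 0: x=[6.7000] v=[0.0000]
Step 1: x=[6.3260] v=[-1.8700]
Step 2: x=[5.6204] v=[-3.5281]
Step 3: x=[4.6631] v=[-4.7863]
Step 4: x=[3.5627] v=[-5.5021]
Step 5: x=[2.4438] v=[-5.5943]
Step 6: x=[1.4333] v=[-5.0525]
Step 7: x=[0.6457] v=[-3.9380]
Step 8: x=[0.1703] v=[-2.3772]
Step 9: x=[0.0609] v=[-0.5470]
Step 10: x=[0.3299] v=[1.3452]
First v>=0 after going negative at step 10, time=2.0000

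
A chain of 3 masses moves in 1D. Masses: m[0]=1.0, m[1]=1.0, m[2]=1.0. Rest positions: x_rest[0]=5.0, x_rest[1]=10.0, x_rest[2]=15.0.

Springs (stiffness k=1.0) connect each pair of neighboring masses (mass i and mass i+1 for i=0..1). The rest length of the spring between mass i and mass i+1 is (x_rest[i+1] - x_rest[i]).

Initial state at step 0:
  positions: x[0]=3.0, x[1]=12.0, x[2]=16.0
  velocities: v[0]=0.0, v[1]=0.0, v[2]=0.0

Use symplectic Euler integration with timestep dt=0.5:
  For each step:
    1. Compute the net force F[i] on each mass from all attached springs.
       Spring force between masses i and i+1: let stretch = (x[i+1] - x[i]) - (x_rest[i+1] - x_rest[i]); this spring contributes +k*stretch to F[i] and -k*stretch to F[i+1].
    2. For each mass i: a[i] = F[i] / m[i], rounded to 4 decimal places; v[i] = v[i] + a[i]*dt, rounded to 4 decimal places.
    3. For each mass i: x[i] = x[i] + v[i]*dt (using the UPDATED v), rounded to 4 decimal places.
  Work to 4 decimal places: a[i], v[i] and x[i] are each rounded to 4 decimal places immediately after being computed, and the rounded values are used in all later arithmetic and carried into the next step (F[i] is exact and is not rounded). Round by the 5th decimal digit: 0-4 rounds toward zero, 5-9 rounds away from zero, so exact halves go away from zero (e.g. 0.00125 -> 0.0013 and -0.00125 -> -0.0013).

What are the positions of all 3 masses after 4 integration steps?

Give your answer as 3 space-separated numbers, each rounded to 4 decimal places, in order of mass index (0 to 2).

Answer: 6.9180 9.1680 14.9140

Derivation:
Step 0: x=[3.0000 12.0000 16.0000] v=[0.0000 0.0000 0.0000]
Step 1: x=[4.0000 10.7500 16.2500] v=[2.0000 -2.5000 0.5000]
Step 2: x=[5.4375 9.1875 16.3750] v=[2.8750 -3.1250 0.2500]
Step 3: x=[6.5625 8.4844 15.9531] v=[2.2500 -1.4063 -0.8438]
Step 4: x=[6.9180 9.1680 14.9140] v=[0.7110 1.3671 -2.0782]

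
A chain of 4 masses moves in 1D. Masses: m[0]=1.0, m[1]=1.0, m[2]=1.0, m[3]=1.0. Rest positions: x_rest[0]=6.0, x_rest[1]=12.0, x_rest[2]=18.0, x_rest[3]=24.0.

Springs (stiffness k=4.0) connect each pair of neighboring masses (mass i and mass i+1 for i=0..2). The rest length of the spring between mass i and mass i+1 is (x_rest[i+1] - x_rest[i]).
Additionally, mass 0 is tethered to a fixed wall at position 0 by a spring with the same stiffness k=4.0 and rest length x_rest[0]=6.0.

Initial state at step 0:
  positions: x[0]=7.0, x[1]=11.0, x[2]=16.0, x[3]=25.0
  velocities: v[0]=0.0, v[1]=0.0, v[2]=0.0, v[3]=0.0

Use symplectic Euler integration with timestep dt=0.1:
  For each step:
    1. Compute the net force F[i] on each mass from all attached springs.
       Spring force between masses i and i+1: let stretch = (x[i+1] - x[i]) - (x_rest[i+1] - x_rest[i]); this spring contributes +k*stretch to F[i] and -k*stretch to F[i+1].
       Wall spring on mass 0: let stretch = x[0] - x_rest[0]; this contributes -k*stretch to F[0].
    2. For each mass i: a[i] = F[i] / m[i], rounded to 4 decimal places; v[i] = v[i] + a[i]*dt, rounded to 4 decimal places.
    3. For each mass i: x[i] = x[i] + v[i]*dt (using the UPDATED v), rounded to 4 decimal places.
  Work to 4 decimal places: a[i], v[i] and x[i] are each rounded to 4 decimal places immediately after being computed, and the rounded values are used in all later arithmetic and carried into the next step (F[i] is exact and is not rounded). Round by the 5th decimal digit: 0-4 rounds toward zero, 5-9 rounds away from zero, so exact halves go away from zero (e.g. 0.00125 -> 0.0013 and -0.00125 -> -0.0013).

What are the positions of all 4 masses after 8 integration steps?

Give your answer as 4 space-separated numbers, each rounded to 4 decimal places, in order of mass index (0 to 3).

Step 0: x=[7.0000 11.0000 16.0000 25.0000] v=[0.0000 0.0000 0.0000 0.0000]
Step 1: x=[6.8800 11.0400 16.1600 24.8800] v=[-1.2000 0.4000 1.6000 -1.2000]
Step 2: x=[6.6512 11.1184 16.4640 24.6512] v=[-2.2880 0.7840 3.0400 -2.2880]
Step 3: x=[6.3350 11.2319 16.8817 24.3349] v=[-3.1616 1.1354 4.1766 -3.1629]
Step 4: x=[5.9613 11.3756 17.3715 23.9605] v=[-3.7368 1.4366 4.8980 -3.7442]
Step 5: x=[5.5657 11.5425 17.8850 23.5625] v=[-3.9556 1.6692 5.1352 -3.9798]
Step 6: x=[5.1866 11.7241 18.3719 23.1774] v=[-3.7912 1.8155 4.8692 -3.8508]
Step 7: x=[4.8615 11.9101 18.7851 22.8401] v=[-3.2508 1.8596 4.1323 -3.3730]
Step 8: x=[4.6239 12.0891 19.0855 22.5806] v=[-2.3760 1.7902 3.0043 -2.5950]

Answer: 4.6239 12.0891 19.0855 22.5806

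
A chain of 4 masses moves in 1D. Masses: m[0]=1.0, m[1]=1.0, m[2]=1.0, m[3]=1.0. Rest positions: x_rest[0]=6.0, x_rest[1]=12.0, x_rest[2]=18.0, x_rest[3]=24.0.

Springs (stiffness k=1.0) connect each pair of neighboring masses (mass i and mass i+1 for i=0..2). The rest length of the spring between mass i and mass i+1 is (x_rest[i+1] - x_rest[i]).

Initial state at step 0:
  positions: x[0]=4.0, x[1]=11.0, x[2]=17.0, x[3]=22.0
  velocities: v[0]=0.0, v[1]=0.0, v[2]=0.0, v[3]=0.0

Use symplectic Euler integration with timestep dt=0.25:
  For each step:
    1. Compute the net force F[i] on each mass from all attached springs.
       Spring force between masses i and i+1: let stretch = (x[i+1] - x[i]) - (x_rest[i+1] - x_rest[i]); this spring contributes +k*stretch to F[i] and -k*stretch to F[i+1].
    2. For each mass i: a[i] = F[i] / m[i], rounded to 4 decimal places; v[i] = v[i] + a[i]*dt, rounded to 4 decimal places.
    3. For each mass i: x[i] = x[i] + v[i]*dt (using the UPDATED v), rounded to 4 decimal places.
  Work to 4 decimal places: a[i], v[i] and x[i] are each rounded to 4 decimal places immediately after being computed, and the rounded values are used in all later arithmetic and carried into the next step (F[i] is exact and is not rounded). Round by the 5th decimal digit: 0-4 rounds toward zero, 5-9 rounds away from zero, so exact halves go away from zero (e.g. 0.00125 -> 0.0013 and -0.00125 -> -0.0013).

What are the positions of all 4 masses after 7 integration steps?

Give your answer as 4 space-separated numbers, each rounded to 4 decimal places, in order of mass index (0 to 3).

Step 0: x=[4.0000 11.0000 17.0000 22.0000] v=[0.0000 0.0000 0.0000 0.0000]
Step 1: x=[4.0625 10.9375 16.9375 22.0625] v=[0.2500 -0.2500 -0.2500 0.2500]
Step 2: x=[4.1797 10.8203 16.8203 22.1797] v=[0.4688 -0.4688 -0.4688 0.4688]
Step 3: x=[4.3370 10.6631 16.6631 22.3370] v=[0.6290 -0.6290 -0.6290 0.6290]
Step 4: x=[4.5146 10.4855 16.4855 22.5146] v=[0.7105 -0.7105 -0.7105 0.7105]
Step 5: x=[4.6904 10.3097 16.3097 22.6904] v=[0.7032 -0.7032 -0.7032 0.7032]
Step 6: x=[4.8424 10.1577 16.1577 22.8424] v=[0.6080 -0.6080 -0.6080 0.6080]
Step 7: x=[4.9516 10.0485 16.0485 22.9516] v=[0.4368 -0.4368 -0.4368 0.4368]

Answer: 4.9516 10.0485 16.0485 22.9516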